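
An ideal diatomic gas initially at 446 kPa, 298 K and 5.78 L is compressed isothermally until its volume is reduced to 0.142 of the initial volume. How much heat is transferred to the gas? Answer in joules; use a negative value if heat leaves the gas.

-5030 J

n = P₁V₁/(RT₁) = 446×5.78/(8.314×298) = 1.04 mol.
Isothermal: T stays 298 K; PV = const ⇒ V₂ = 0.821 L, P₂ = 3140 kPa.
ΔU = 0 (ideal gas, T constant).
W = nRT ln(V₂/V₁) = 1.04×8.314×298×ln(0.142) = -5030 J.
Q = ΔU + W = -5030 J.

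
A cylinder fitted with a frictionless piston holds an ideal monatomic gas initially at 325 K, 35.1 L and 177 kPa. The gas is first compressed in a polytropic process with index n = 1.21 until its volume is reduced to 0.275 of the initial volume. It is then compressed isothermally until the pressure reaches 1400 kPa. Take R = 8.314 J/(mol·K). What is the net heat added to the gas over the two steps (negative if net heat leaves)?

-10400 J

n = P₁V₁/(RT₁) = 177×35.1/(8.314×325) = 2.30 mol.
Step 1 — Polytropic n=1.21: T₂ = T₁(V₁/V₂)^(n−1) = 325×(3.64)^0.21 = 426 K; P₂ = P₁(V₁/V₂)^n = 844 kPa.
W = (P₁V₁−P₂V₂)/(n−1) = (177×35.1−844×9.65)/0.21 = -9210 J.
ΔU = nCvΔT = 2.30×12.5×(426−325) = 2900 J.
Q = ΔU + W = -6310 J.
State after step 1: P = 844 kPa, V = 9.65 L, T = 426 K.
Step 2 — Isothermal: T stays 426 K; PV = const ⇒ V₂ = 5.82 L, P₂ = 1400 kPa.
ΔU = 0 (ideal gas, T constant).
W = nRT ln(V₂/V₁) = 2.30×8.314×426×ln(0.603) = -4120 J.
Q = ΔU + W = -4120 J.
Net over both steps: W = -13300 J, Q = -10400 J, ΔU = 2900 J.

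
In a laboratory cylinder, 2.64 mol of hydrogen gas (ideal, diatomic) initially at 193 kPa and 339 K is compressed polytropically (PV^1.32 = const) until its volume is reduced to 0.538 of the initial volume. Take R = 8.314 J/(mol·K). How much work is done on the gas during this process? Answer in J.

5100 J

V₁ = nRT₁/P₁ = 2.64×8.314×339/193 = 38.6 L.
Polytropic n=1.32: T₂ = T₁(V₁/V₂)^(n−1) = 339×(1.86)^0.32 = 413 K; P₂ = P₁(V₁/V₂)^n = 437 kPa.
W = (P₁V₁−P₂V₂)/(n−1) = (193×38.6−437×20.7)/0.32 = -5100 J.
Work done on the gas = −W_by = 5100 J.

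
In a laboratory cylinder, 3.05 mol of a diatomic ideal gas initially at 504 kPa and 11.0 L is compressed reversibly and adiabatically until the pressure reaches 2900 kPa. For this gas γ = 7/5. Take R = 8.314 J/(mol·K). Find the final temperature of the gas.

360 K

T₁ = P₁V₁/(nR) = 504×11.0/(3.05×8.314) = 219 K.
Adiabatic: T₂/T₁ = (P₂/P₁)^((γ−1)/γ) ⇒ T₂ = 219×(5.75)^0.286 = 360 K; V₂ = 3.15 L.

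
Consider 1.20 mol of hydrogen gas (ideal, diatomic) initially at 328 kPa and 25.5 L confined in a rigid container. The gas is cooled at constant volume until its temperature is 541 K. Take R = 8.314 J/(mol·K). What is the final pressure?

T₁ = P₁V₁/(nR) = 328×25.5/(1.20×8.314) = 838 K.
Isochoric: V stays 25.5 L; P/T = const ⇒ T₂ = 541 K, P₂ = 212 kPa.

212 kPa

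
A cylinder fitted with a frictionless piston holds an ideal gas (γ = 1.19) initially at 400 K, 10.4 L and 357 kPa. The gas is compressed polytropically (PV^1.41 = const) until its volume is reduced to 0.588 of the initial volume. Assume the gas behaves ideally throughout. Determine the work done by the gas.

-2200 J

n = P₁V₁/(RT₁) = 357×10.4/(8.314×400) = 1.12 mol.
Polytropic n=1.41: T₂ = T₁(V₁/V₂)^(n−1) = 400×(1.70)^0.41 = 497 K; P₂ = P₁(V₁/V₂)^n = 755 kPa.
W = (P₁V₁−P₂V₂)/(n−1) = (357×10.4−755×6.12)/0.41 = -2200 J.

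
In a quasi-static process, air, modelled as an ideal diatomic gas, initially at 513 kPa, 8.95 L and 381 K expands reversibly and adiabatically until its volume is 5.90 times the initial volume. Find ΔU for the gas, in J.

n = P₁V₁/(RT₁) = 513×8.95/(8.314×381) = 1.45 mol.
Adiabatic: TV^(γ−1) = const ⇒ T₂ = 381×(0.169)^0.400 = 187 K; PV^γ = const ⇒ P₂ = 42.7 kPa.
For an ideal gas ΔU = nCvΔT with Cv = (5/2)R = 20.8 J/(mol·K).
ΔU = 1.45×20.8×(187−381) = -5830 J.

-5830 J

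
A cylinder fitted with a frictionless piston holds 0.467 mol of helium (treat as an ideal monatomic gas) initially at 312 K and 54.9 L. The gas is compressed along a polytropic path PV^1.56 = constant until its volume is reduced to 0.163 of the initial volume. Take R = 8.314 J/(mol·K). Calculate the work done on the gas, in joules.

3810 J

P₁ = nRT₁/V₁ = 0.467×8.314×312/54.9 = 22.1 kPa.
Polytropic n=1.56: T₂ = T₁(V₁/V₂)^(n−1) = 312×(6.13)^0.56 = 862 K; P₂ = P₁(V₁/V₂)^n = 374 kPa.
W = (P₁V₁−P₂V₂)/(n−1) = (22.1×54.9−374×8.95)/0.56 = -3810 J.
Work done on the gas = −W_by = 3810 J.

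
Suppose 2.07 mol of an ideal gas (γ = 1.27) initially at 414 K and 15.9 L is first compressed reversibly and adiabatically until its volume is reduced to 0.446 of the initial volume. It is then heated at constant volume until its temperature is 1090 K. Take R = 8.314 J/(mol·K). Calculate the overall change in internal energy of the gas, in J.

43100 J

P₁ = nRT₁/V₁ = 2.07×8.314×414/15.9 = 448 kPa.
Step 1 — Adiabatic: TV^(γ−1) = const ⇒ T₂ = 414×(2.24)^0.270 = 515 K; PV^γ = const ⇒ P₂ = 1250 kPa.
ΔU = nCvΔT = 2.07×30.8×(515−414) = 6430 J.
Q = 0 for an adiabatic process, so W = −ΔU = -6430 J.
State after step 1: P = 1250 kPa, V = 7.09 L, T = 515 K.
Step 2 — Isochoric: V stays 7.09 L; P/T = const ⇒ T₂ = 1090 K, P₂ = 2650 kPa.
W = 0 (no volume change).
ΔU = nCvΔT = 2.07×30.8×(1090−515) = 36700 J.
Q = ΔU = 36700 J.
Net over both steps: W = -6430 J, Q = 36700 J, ΔU = 43100 J.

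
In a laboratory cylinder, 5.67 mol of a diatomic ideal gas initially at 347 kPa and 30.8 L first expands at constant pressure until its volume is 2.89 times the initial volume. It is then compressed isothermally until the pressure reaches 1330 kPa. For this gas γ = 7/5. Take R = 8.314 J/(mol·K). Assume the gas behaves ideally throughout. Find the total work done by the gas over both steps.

-21300 J

T₁ = P₁V₁/(nR) = 347×30.8/(5.67×8.314) = 227 K.
Step 1 — Isobaric: P stays 347 kPa; V/T = const ⇒ T₂ = 655 K, V₂ = 89.0 L.
W = PΔV = 347×(89.0−30.8) kPa·L = 20200 J.
ΔU = nCvΔT = 5.67×20.8×(655−227) = 50500 J.
Q = ΔU + W = nCpΔT = 70700 J.
State after step 1: P = 347 kPa, V = 89.0 L, T = 655 K.
Step 2 — Isothermal: T stays 655 K; PV = const ⇒ V₂ = 23.2 L, P₂ = 1330 kPa.
ΔU = 0 (ideal gas, T constant).
W = nRT ln(V₂/V₁) = 5.67×8.314×655×ln(0.261) = -41500 J.
Q = ΔU + W = -41500 J.
Net over both steps: W = -21300 J, Q = 29200 J, ΔU = 50500 J.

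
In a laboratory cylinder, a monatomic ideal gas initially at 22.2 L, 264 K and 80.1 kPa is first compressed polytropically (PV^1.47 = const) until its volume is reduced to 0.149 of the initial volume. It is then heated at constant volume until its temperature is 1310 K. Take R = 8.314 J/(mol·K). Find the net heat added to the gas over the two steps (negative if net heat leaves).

n = P₁V₁/(RT₁) = 80.1×22.2/(8.314×264) = 0.810 mol.
Step 1 — Polytropic n=1.47: T₂ = T₁(V₁/V₂)^(n−1) = 264×(6.71)^0.47 = 646 K; P₂ = P₁(V₁/V₂)^n = 1320 kPa.
W = (P₁V₁−P₂V₂)/(n−1) = (80.1×22.2−1320×3.31)/0.47 = -5470 J.
ΔU = nCvΔT = 0.810×12.5×(646−264) = 3860 J.
Q = ΔU + W = -1610 J.
State after step 1: P = 1320 kPa, V = 3.31 L, T = 646 K.
Step 2 — Isochoric: V stays 3.31 L; P/T = const ⇒ T₂ = 1310 K, P₂ = 2670 kPa.
W = 0 (no volume change).
ΔU = nCvΔT = 0.810×12.5×(1310−646) = 6710 J.
Q = ΔU = 6710 J.
Net over both steps: W = -5470 J, Q = 5090 J, ΔU = 10600 J.

5090 J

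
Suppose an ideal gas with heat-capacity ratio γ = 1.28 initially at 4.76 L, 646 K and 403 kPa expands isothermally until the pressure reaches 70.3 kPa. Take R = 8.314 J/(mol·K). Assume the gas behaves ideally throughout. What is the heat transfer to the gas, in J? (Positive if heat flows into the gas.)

n = P₁V₁/(RT₁) = 403×4.76/(8.314×646) = 0.357 mol.
Isothermal: T stays 646 K; PV = const ⇒ V₂ = 27.3 L, P₂ = 70.3 kPa.
ΔU = 0 (ideal gas, T constant).
W = nRT ln(V₂/V₁) = 0.357×8.314×646×ln(5.73) = 3350 J.
Q = ΔU + W = 3350 J.

3350 J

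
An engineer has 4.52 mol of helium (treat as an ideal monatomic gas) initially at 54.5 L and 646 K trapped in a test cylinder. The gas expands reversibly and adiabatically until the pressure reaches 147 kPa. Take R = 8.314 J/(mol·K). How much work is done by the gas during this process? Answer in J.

13000 J

P₁ = nRT₁/V₁ = 4.52×8.314×646/54.5 = 445 kPa.
Adiabatic: T₂/T₁ = (P₂/P₁)^((γ−1)/γ) ⇒ T₂ = 646×(0.330)^0.400 = 415 K; V₂ = 106 L.
ΔU = nCvΔT = 4.52×12.5×(415−646) = -13000 J.
Q = 0 for an adiabatic process, so W = −ΔU = 13000 J.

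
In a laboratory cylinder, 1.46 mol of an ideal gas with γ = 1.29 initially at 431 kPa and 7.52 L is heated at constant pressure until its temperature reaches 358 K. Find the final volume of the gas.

T₁ = P₁V₁/(nR) = 431×7.52/(1.46×8.314) = 267 K.
Isobaric: P stays 431 kPa; V/T = const ⇒ T₂ = 358 K, V₂ = 10.1 L.

10.1 L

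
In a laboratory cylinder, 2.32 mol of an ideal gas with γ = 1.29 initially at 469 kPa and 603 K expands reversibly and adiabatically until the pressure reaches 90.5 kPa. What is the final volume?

88.8 L

V₁ = nRT₁/P₁ = 2.32×8.314×603/469 = 24.8 L.
Adiabatic: T₂/T₁ = (P₂/P₁)^((γ−1)/γ) ⇒ T₂ = 603×(0.193)^0.225 = 417 K; V₂ = 88.8 L.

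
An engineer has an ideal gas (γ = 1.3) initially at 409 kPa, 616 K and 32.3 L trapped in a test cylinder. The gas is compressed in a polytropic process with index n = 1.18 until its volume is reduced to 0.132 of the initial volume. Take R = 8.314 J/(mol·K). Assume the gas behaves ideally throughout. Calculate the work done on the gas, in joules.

32300 J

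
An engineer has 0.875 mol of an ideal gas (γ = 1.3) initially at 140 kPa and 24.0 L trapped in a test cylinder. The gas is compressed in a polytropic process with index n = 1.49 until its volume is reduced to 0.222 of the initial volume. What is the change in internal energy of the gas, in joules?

T₁ = P₁V₁/(nR) = 140×24.0/(0.875×8.314) = 462 K.
Polytropic n=1.49: T₂ = T₁(V₁/V₂)^(n−1) = 462×(4.50)^0.49 = 966 K; P₂ = P₁(V₁/V₂)^n = 1320 kPa.
For an ideal gas ΔU = nCvΔT with Cv = R/(γ−1) = 27.7 J/(mol·K).
ΔU = 0.875×27.7×(966−462) = 12200 J.

12200 J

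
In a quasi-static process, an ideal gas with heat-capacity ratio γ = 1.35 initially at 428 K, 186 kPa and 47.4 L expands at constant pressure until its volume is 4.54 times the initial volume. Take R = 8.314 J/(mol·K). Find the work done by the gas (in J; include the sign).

31200 J

n = P₁V₁/(RT₁) = 186×47.4/(8.314×428) = 2.48 mol.
Isobaric: P stays 186 kPa; V/T = const ⇒ T₂ = 1940 K, V₂ = 215 L.
W = PΔV = 186×(215−47.4) kPa·L = 31200 J.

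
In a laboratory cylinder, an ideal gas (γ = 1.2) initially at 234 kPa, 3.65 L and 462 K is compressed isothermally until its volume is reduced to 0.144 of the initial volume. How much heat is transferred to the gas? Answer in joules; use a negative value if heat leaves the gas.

-1660 J

n = P₁V₁/(RT₁) = 234×3.65/(8.314×462) = 0.222 mol.
Isothermal: T stays 462 K; PV = const ⇒ V₂ = 0.526 L, P₂ = 1630 kPa.
ΔU = 0 (ideal gas, T constant).
W = nRT ln(V₂/V₁) = 0.222×8.314×462×ln(0.144) = -1660 J.
Q = ΔU + W = -1660 J.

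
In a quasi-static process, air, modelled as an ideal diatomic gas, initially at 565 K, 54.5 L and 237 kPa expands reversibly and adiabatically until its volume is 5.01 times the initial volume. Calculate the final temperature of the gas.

297 K

Adiabatic: TV^(γ−1) = const ⇒ T₂ = 565×(0.200)^0.400 = 297 K; PV^γ = const ⇒ P₂ = 24.8 kPa.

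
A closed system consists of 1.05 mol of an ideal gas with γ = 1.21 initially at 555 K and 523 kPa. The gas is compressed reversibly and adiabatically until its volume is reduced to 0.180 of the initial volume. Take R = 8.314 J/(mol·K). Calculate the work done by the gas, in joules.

-10000 J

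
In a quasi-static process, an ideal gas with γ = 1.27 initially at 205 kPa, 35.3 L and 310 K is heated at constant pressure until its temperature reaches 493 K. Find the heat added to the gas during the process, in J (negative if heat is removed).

20100 J

n = P₁V₁/(RT₁) = 205×35.3/(8.314×310) = 2.81 mol.
Isobaric: P stays 205 kPa; V/T = const ⇒ T₂ = 493 K, V₂ = 56.1 L.
W = PΔV = 205×(56.1−35.3) kPa·L = 4270 J.
ΔU = nCvΔT = 2.81×30.8×(493−310) = 15800 J.
Q = ΔU + W = nCpΔT = 20100 J.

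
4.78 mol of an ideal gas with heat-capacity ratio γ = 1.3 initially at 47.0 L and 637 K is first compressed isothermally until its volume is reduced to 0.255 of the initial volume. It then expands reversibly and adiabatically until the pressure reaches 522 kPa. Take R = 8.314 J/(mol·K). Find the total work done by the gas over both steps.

-11300 J

P₁ = nRT₁/V₁ = 4.78×8.314×637/47.0 = 539 kPa.
Step 1 — Isothermal: T stays 637 K; PV = const ⇒ V₂ = 12.0 L, P₂ = 2110 kPa.
ΔU = 0 (ideal gas, T constant).
W = nRT ln(V₂/V₁) = 4.78×8.314×637×ln(0.255) = -34600 J.
Q = ΔU + W = -34600 J.
State after step 1: P = 2110 kPa, V = 12.0 L, T = 637 K.
Step 2 — Adiabatic: T₂/T₁ = (P₂/P₁)^((γ−1)/γ) ⇒ T₂ = 637×(0.247)^0.231 = 461 K; V₂ = 35.1 L.
ΔU = nCvΔT = 4.78×27.7×(461−637) = -23300 J.
Q = 0 for an adiabatic process, so W = −ΔU = 23300 J.
Net over both steps: W = -11300 J, Q = -34600 J, ΔU = -23300 J.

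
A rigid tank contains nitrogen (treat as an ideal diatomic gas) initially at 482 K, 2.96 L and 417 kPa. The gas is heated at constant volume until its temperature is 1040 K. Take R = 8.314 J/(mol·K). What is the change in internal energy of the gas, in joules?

n = P₁V₁/(RT₁) = 417×2.96/(8.314×482) = 0.308 mol.
Isochoric: V stays 2.96 L; P/T = const ⇒ T₂ = 1040 K, P₂ = 900 kPa.
For an ideal gas ΔU = nCvΔT with Cv = (5/2)R = 20.8 J/(mol·K).
ΔU = 0.308×20.8×(1040−482) = 3570 J.

3570 J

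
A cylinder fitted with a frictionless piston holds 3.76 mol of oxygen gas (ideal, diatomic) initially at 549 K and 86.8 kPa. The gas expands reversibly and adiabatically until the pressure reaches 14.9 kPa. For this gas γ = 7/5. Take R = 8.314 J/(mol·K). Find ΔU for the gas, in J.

V₁ = nRT₁/P₁ = 3.76×8.314×549/86.8 = 198 L.
Adiabatic: T₂/T₁ = (P₂/P₁)^((γ−1)/γ) ⇒ T₂ = 549×(0.172)^0.286 = 332 K; V₂ = 696 L.
For an ideal gas ΔU = nCvΔT with Cv = (5/2)R = 20.8 J/(mol·K).
ΔU = 3.76×20.8×(332−549) = -17000 J.

-17000 J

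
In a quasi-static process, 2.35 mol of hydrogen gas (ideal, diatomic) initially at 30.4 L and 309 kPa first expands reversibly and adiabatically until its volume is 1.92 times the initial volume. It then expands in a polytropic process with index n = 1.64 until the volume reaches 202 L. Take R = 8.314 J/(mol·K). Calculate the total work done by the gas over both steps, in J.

T₁ = P₁V₁/(nR) = 309×30.4/(2.35×8.314) = 481 K.
Step 1 — Adiabatic: TV^(γ−1) = const ⇒ T₂ = 481×(0.521)^0.400 = 370 K; PV^γ = const ⇒ P₂ = 124 kPa.
ΔU = nCvΔT = 2.35×20.8×(370−481) = -5390 J.
Q = 0 for an adiabatic process, so W = −ΔU = 5390 J.
State after step 1: P = 124 kPa, V = 58.4 L, T = 370 K.
Step 2 — Polytropic n=1.64: T₂ = T₁(V₁/V₂)^(n−1) = 370×(0.289)^0.64 = 167 K; P₂ = P₁(V₁/V₂)^n = 16.2 kPa.
W = (P₁V₁−P₂V₂)/(n−1) = (124×58.4−16.2×202)/0.64 = 6200 J.
ΔU = nCvΔT = 2.35×20.8×(167−370) = -9920 J.
Q = ΔU + W = -3720 J.
Net over both steps: W = 11600 J, Q = -3720 J, ΔU = -15300 J.

11600 J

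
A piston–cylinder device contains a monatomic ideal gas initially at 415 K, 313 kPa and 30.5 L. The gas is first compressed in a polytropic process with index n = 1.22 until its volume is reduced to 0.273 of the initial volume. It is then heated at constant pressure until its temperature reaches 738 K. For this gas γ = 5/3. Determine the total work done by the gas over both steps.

n = P₁V₁/(RT₁) = 313×30.5/(8.314×415) = 2.77 mol.
Step 1 — Polytropic n=1.22: T₂ = T₁(V₁/V₂)^(n−1) = 415×(3.66)^0.22 = 552 K; P₂ = P₁(V₁/V₂)^n = 1530 kPa.
W = (P₁V₁−P₂V₂)/(n−1) = (313×30.5−1530×8.33)/0.22 = -14300 J.
ΔU = nCvΔT = 2.77×12.5×(552−415) = 4730 J.
Q = ΔU + W = -9610 J.
State after step 1: P = 1530 kPa, V = 8.33 L, T = 552 K.
Step 2 — Isobaric: P stays 1530 kPa; V/T = const ⇒ T₂ = 738 K, V₂ = 11.1 L.
W = PΔV = 1530×(11.1−8.33) kPa·L = 4270 J.
ΔU = nCvΔT = 2.77×12.5×(738−552) = 6410 J.
Q = ΔU + W = nCpΔT = 10700 J.
Net over both steps: W = -10100 J, Q = 1070 J, ΔU = 11100 J.

-10100 J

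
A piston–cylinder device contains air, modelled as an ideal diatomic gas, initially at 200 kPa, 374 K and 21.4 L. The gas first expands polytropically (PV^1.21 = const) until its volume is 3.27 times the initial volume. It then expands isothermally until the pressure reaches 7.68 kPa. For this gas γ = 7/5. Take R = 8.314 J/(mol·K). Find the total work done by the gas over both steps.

n = P₁V₁/(RT₁) = 200×21.4/(8.314×374) = 1.38 mol.
Step 1 — Polytropic n=1.21: T₂ = T₁(V₁/V₂)^(n−1) = 374×(0.306)^0.21 = 292 K; P₂ = P₁(V₁/V₂)^n = 47.7 kPa.
W = (P₁V₁−P₂V₂)/(n−1) = (200×21.4−47.7×70.0)/0.21 = 4490 J.
ΔU = nCvΔT = 1.38×20.8×(292−374) = -2360 J.
Q = ΔU + W = 2130 J.
State after step 1: P = 47.7 kPa, V = 70.0 L, T = 292 K.
Step 2 — Isothermal: T stays 292 K; PV = const ⇒ V₂ = 435 L, P₂ = 7.68 kPa.
ΔU = 0 (ideal gas, T constant).
W = nRT ln(V₂/V₁) = 1.38×8.314×292×ln(6.21) = 6090 J.
Q = ΔU + W = 6090 J.
Net over both steps: W = 10600 J, Q = 8230 J, ΔU = -2360 J.

10600 J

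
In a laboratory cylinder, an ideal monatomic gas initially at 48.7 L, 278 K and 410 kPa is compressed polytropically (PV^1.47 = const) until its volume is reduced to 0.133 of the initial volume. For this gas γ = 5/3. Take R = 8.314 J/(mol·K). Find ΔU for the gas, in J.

47400 J

n = P₁V₁/(RT₁) = 410×48.7/(8.314×278) = 8.64 mol.
Polytropic n=1.47: T₂ = T₁(V₁/V₂)^(n−1) = 278×(7.52)^0.47 = 718 K; P₂ = P₁(V₁/V₂)^n = 7960 kPa.
For an ideal gas ΔU = nCvΔT with Cv = (3/2)R = 12.5 J/(mol·K).
ΔU = 8.64×12.5×(718−278) = 47400 J.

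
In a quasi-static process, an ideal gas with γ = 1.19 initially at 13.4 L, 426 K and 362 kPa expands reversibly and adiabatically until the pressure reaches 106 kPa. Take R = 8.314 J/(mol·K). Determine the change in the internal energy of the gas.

n = P₁V₁/(RT₁) = 362×13.4/(8.314×426) = 1.37 mol.
Adiabatic: T₂/T₁ = (P₂/P₁)^((γ−1)/γ) ⇒ T₂ = 426×(0.293)^0.160 = 350 K; V₂ = 37.6 L.
For an ideal gas ΔU = nCvΔT with Cv = R/(γ−1) = 43.8 J/(mol·K).
ΔU = 1.37×43.8×(350−426) = -4550 J.

-4550 J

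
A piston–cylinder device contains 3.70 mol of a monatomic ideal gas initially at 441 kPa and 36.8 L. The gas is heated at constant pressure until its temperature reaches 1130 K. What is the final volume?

78.8 L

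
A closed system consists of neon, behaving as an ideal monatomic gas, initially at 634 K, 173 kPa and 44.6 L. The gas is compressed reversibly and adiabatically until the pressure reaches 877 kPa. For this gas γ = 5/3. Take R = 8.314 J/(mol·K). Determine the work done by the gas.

-10600 J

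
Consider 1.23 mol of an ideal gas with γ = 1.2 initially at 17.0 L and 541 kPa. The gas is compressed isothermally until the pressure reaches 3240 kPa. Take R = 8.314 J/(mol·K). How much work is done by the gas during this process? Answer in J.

-16500 J

T₁ = P₁V₁/(nR) = 541×17.0/(1.23×8.314) = 899 K.
Isothermal: T stays 899 K; PV = const ⇒ V₂ = 2.84 L, P₂ = 3240 kPa.
W = nRT ln(V₂/V₁) = 1.23×8.314×899×ln(0.167) = -16500 J.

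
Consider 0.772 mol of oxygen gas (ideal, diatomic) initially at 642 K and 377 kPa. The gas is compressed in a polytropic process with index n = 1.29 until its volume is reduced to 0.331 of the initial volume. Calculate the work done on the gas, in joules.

V₁ = nRT₁/P₁ = 0.772×8.314×642/377 = 10.9 L.
Polytropic n=1.29: T₂ = T₁(V₁/V₂)^(n−1) = 642×(3.02)^0.29 = 885 K; P₂ = P₁(V₁/V₂)^n = 1570 kPa.
W = (P₁V₁−P₂V₂)/(n−1) = (377×10.9−1570×3.62)/0.29 = -5370 J.
Work done on the gas = −W_by = 5370 J.

5370 J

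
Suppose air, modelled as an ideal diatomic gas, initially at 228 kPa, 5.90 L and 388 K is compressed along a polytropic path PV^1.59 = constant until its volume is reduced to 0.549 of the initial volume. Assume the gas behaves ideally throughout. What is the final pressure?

592 kPa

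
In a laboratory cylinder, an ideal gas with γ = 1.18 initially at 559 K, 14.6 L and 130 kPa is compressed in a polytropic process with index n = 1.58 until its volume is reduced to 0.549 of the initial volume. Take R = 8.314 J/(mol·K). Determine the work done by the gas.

n = P₁V₁/(RT₁) = 130×14.6/(8.314×559) = 0.408 mol.
Polytropic n=1.58: T₂ = T₁(V₁/V₂)^(n−1) = 559×(1.82)^0.58 = 792 K; P₂ = P₁(V₁/V₂)^n = 335 kPa.
W = (P₁V₁−P₂V₂)/(n−1) = (130×14.6−335×8.02)/0.58 = -1360 J.

-1360 J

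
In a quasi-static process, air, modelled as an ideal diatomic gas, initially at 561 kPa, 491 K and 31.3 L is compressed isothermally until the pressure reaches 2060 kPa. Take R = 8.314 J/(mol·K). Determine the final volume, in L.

Isothermal: T stays 491 K; PV = const ⇒ V₂ = 8.52 L, P₂ = 2060 kPa.

8.52 L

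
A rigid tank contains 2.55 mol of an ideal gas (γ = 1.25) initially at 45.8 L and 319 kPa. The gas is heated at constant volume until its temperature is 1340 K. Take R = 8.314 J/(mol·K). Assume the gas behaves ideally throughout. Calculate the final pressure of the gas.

620 kPa

T₁ = P₁V₁/(nR) = 319×45.8/(2.55×8.314) = 689 K.
Isochoric: V stays 45.8 L; P/T = const ⇒ T₂ = 1340 K, P₂ = 620 kPa.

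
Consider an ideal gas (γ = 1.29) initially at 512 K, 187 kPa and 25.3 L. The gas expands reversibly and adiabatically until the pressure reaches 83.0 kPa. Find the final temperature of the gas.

Adiabatic: T₂/T₁ = (P₂/P₁)^((γ−1)/γ) ⇒ T₂ = 512×(0.444)^0.225 = 427 K; V₂ = 47.5 L.

427 K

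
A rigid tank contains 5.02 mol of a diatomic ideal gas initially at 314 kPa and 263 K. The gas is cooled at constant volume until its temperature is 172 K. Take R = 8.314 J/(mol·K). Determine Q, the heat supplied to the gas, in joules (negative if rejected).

V₁ = nRT₁/P₁ = 5.02×8.314×263/314 = 35.0 L.
Isochoric: V stays 35.0 L; P/T = const ⇒ T₂ = 172 K, P₂ = 205 kPa.
W = 0 (no volume change).
ΔU = nCvΔT = 5.02×20.8×(172−263) = -9500 J.
Q = ΔU = -9500 J.

-9500 J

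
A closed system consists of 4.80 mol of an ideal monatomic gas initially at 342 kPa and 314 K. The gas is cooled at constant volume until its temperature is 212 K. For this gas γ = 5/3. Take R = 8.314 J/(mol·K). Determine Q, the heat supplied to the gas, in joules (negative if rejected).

V₁ = nRT₁/P₁ = 4.80×8.314×314/342 = 36.6 L.
Isochoric: V stays 36.6 L; P/T = const ⇒ T₂ = 212 K, P₂ = 231 kPa.
W = 0 (no volume change).
ΔU = nCvΔT = 4.80×12.5×(212−314) = -6110 J.
Q = ΔU = -6110 J.

-6110 J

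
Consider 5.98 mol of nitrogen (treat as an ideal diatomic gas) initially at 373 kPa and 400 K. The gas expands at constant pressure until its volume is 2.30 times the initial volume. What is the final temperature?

V₁ = nRT₁/P₁ = 5.98×8.314×400/373 = 53.3 L.
Isobaric: P stays 373 kPa; V/T = const ⇒ T₂ = 920 K, V₂ = 123 L.

920 K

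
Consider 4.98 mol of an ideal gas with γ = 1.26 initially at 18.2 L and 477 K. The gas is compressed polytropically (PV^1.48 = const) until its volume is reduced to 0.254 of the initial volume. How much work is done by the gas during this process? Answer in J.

P₁ = nRT₁/V₁ = 4.98×8.314×477/18.2 = 1090 kPa.
Polytropic n=1.48: T₂ = T₁(V₁/V₂)^(n−1) = 477×(3.94)^0.48 = 921 K; P₂ = P₁(V₁/V₂)^n = 8250 kPa.
W = (P₁V₁−P₂V₂)/(n−1) = (1090×18.2−8250×4.62)/0.48 = -38300 J.

-38300 J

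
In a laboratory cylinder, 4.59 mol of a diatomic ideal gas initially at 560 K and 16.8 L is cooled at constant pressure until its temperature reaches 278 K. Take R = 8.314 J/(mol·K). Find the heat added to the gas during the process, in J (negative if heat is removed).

P₁ = nRT₁/V₁ = 4.59×8.314×560/16.8 = 1270 kPa.
Isobaric: P stays 1270 kPa; V/T = const ⇒ T₂ = 278 K, V₂ = 8.34 L.
W = PΔV = 1270×(8.34−16.8) kPa·L = -10800 J.
ΔU = nCvΔT = 4.59×20.8×(278−560) = -26900 J.
Q = ΔU + W = nCpΔT = -37700 J.

-37700 J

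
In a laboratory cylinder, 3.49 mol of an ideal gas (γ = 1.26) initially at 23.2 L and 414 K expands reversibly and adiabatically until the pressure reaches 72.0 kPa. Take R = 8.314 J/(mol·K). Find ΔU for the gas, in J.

P₁ = nRT₁/V₁ = 3.49×8.314×414/23.2 = 518 kPa.
Adiabatic: T₂/T₁ = (P₂/P₁)^((γ−1)/γ) ⇒ T₂ = 414×(0.139)^0.206 = 276 K; V₂ = 111 L.
For an ideal gas ΔU = nCvΔT with Cv = R/(γ−1) = 32.0 J/(mol·K).
ΔU = 3.49×32.0×(276−414) = -15500 J.

-15500 J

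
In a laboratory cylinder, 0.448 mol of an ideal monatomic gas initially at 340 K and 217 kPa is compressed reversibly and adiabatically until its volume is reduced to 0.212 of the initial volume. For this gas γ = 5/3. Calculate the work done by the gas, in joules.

V₁ = nRT₁/P₁ = 0.448×8.314×340/217 = 5.84 L.
Adiabatic: TV^(γ−1) = const ⇒ T₂ = 340×(4.72)^0.667 = 956 K; PV^γ = const ⇒ P₂ = 2880 kPa.
ΔU = nCvΔT = 0.448×12.5×(956−340) = 3440 J.
Q = 0 for an adiabatic process, so W = −ΔU = -3440 J.

-3440 J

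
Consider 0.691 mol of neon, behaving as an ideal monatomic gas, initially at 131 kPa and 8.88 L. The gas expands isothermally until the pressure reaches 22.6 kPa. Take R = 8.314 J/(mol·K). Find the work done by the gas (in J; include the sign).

T₁ = P₁V₁/(nR) = 131×8.88/(0.691×8.314) = 202 K.
Isothermal: T stays 202 K; PV = const ⇒ V₂ = 51.5 L, P₂ = 22.6 kPa.
W = nRT ln(V₂/V₁) = 0.691×8.314×202×ln(5.80) = 2040 J.

2040 J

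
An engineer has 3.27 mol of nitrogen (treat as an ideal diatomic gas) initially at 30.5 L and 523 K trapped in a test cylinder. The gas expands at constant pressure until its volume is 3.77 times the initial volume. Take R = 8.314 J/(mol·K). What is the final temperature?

1970 K

P₁ = nRT₁/V₁ = 3.27×8.314×523/30.5 = 466 kPa.
Isobaric: P stays 466 kPa; V/T = const ⇒ T₂ = 1970 K, V₂ = 115 L.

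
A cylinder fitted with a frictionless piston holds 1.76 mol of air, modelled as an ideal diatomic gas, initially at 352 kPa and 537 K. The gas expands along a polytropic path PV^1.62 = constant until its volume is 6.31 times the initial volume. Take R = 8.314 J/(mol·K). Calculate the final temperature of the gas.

171 K

V₁ = nRT₁/P₁ = 1.76×8.314×537/352 = 22.3 L.
Polytropic n=1.62: T₂ = T₁(V₁/V₂)^(n−1) = 537×(0.158)^0.62 = 171 K; P₂ = P₁(V₁/V₂)^n = 17.8 kPa.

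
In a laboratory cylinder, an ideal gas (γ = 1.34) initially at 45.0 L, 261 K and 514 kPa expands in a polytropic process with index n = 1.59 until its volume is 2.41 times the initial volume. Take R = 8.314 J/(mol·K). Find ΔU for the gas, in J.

-27500 J

n = P₁V₁/(RT₁) = 514×45.0/(8.314×261) = 10.7 mol.
Polytropic n=1.59: T₂ = T₁(V₁/V₂)^(n−1) = 261×(0.415)^0.59 = 155 K; P₂ = P₁(V₁/V₂)^n = 127 kPa.
For an ideal gas ΔU = nCvΔT with Cv = R/(γ−1) = 24.5 J/(mol·K).
ΔU = 10.7×24.5×(155−261) = -27500 J.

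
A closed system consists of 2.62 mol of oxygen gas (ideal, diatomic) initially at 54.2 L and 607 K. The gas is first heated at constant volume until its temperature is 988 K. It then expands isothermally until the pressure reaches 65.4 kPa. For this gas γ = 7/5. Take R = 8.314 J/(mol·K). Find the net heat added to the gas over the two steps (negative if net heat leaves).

59600 J

P₁ = nRT₁/V₁ = 2.62×8.314×607/54.2 = 244 kPa.
Step 1 — Isochoric: V stays 54.2 L; P/T = const ⇒ T₂ = 988 K, P₂ = 397 kPa.
W = 0 (no volume change).
ΔU = nCvΔT = 2.62×20.8×(988−607) = 20700 J.
Q = ΔU = 20700 J.
State after step 1: P = 397 kPa, V = 54.2 L, T = 988 K.
Step 2 — Isothermal: T stays 988 K; PV = const ⇒ V₂ = 329 L, P₂ = 65.4 kPa.
ΔU = 0 (ideal gas, T constant).
W = nRT ln(V₂/V₁) = 2.62×8.314×988×ln(6.07) = 38800 J.
Q = ΔU + W = 38800 J.
Net over both steps: W = 38800 J, Q = 59600 J, ΔU = 20700 J.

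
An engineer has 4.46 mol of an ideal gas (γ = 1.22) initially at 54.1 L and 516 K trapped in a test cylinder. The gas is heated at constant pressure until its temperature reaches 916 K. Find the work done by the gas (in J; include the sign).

P₁ = nRT₁/V₁ = 4.46×8.314×516/54.1 = 354 kPa.
Isobaric: P stays 354 kPa; V/T = const ⇒ T₂ = 916 K, V₂ = 96.0 L.
W = PΔV = 354×(96.0−54.1) kPa·L = 14800 J.

14800 J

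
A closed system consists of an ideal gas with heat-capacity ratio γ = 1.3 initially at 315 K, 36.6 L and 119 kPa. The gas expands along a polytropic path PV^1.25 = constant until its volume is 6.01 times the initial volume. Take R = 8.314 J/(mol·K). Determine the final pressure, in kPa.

12.6 kPa

Polytropic n=1.25: T₂ = T₁(V₁/V₂)^(n−1) = 315×(0.166)^0.25 = 201 K; P₂ = P₁(V₁/V₂)^n = 12.6 kPa.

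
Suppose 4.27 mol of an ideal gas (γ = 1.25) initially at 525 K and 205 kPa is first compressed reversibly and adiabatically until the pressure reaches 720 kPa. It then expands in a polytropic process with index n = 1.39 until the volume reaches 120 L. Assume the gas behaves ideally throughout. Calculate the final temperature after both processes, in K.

409 K

V₁ = nRT₁/P₁ = 4.27×8.314×525/205 = 90.9 L.
Step 1 — Adiabatic: T₂/T₁ = (P₂/P₁)^((γ−1)/γ) ⇒ T₂ = 525×(3.51)^0.200 = 675 K; V₂ = 33.3 L.
ΔU = nCvΔT = 4.27×33.3×(675−525) = 21300 J.
Q = 0 for an adiabatic process, so W = −ΔU = -21300 J.
State after step 1: P = 720 kPa, V = 33.3 L, T = 675 K.
Step 2 — Polytropic n=1.39: T₂ = T₁(V₁/V₂)^(n−1) = 675×(0.277)^0.39 = 409 K; P₂ = P₁(V₁/V₂)^n = 121 kPa.
W = (P₁V₁−P₂V₂)/(n−1) = (720×33.3−121×120)/0.39 = 24200 J.
ΔU = nCvΔT = 4.27×33.3×(409−675) = -37700 J.
Q = ΔU + W = -13500 J.
Net over both steps: W = 2890 J, Q = -13500 J, ΔU = -16400 J.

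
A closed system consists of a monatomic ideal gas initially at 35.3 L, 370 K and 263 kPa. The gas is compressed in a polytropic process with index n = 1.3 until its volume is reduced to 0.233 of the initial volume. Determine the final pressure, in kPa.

Polytropic n=1.3: T₂ = T₁(V₁/V₂)^(n−1) = 370×(4.29)^0.30 = 573 K; P₂ = P₁(V₁/V₂)^n = 1750 kPa.

1750 kPa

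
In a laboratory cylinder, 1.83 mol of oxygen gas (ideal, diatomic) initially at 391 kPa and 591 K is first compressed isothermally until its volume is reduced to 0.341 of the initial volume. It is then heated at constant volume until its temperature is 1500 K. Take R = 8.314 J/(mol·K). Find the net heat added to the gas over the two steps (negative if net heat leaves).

24900 J

V₁ = nRT₁/P₁ = 1.83×8.314×591/391 = 23.0 L.
Step 1 — Isothermal: T stays 591 K; PV = const ⇒ V₂ = 7.84 L, P₂ = 1150 kPa.
ΔU = 0 (ideal gas, T constant).
W = nRT ln(V₂/V₁) = 1.83×8.314×591×ln(0.341) = -9670 J.
Q = ΔU + W = -9670 J.
State after step 1: P = 1150 kPa, V = 7.84 L, T = 591 K.
Step 2 — Isochoric: V stays 7.84 L; P/T = const ⇒ T₂ = 1500 K, P₂ = 2910 kPa.
W = 0 (no volume change).
ΔU = nCvΔT = 1.83×20.8×(1500−591) = 34600 J.
Q = ΔU = 34600 J.
Net over both steps: W = -9670 J, Q = 24900 J, ΔU = 34600 J.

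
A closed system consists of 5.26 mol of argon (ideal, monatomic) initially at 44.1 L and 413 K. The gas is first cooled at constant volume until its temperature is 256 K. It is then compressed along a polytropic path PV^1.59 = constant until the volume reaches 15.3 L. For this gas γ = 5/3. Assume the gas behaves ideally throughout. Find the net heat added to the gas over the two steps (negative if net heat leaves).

P₁ = nRT₁/V₁ = 5.26×8.314×413/44.1 = 410 kPa.
Step 1 — Isochoric: V stays 44.1 L; P/T = const ⇒ T₂ = 256 K, P₂ = 254 kPa.
W = 0 (no volume change).
ΔU = nCvΔT = 5.26×12.5×(256−413) = -10300 J.
Q = ΔU = -10300 J.
State after step 1: P = 254 kPa, V = 44.1 L, T = 256 K.
Step 2 — Polytropic n=1.59: T₂ = T₁(V₁/V₂)^(n−1) = 256×(2.88)^0.59 = 478 K; P₂ = P₁(V₁/V₂)^n = 1370 kPa.
W = (P₁V₁−P₂V₂)/(n−1) = (254×44.1−1370×15.3)/0.59 = -16500 J.
ΔU = nCvΔT = 5.26×12.5×(478−256) = 14600 J.
Q = ΔU + W = -1890 J.
Net over both steps: W = -16500 J, Q = -12200 J, ΔU = 4270 J.

-12200 J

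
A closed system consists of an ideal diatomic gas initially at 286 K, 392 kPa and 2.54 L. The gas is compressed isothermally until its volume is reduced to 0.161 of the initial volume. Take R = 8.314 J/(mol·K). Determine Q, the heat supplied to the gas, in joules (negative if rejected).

-1820 J

n = P₁V₁/(RT₁) = 392×2.54/(8.314×286) = 0.419 mol.
Isothermal: T stays 286 K; PV = const ⇒ V₂ = 0.409 L, P₂ = 2430 kPa.
ΔU = 0 (ideal gas, T constant).
W = nRT ln(V₂/V₁) = 0.419×8.314×286×ln(0.161) = -1820 J.
Q = ΔU + W = -1820 J.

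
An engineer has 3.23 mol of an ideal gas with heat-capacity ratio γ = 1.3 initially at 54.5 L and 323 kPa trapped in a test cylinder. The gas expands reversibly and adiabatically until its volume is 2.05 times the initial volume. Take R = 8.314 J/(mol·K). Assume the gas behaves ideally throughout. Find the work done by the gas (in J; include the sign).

T₁ = P₁V₁/(nR) = 323×54.5/(3.23×8.314) = 656 K.
Adiabatic: TV^(γ−1) = const ⇒ T₂ = 656×(0.488)^0.300 = 529 K; PV^γ = const ⇒ P₂ = 127 kPa.
ΔU = nCvΔT = 3.23×27.7×(529−656) = -11400 J.
Q = 0 for an adiabatic process, so W = −ΔU = 11400 J.

11400 J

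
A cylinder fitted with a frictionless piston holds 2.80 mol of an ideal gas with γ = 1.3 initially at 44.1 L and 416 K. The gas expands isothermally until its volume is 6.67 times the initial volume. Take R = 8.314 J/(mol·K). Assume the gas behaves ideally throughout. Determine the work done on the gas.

-18400 J

P₁ = nRT₁/V₁ = 2.80×8.314×416/44.1 = 220 kPa.
Isothermal: T stays 416 K; PV = const ⇒ V₂ = 294 L, P₂ = 32.9 kPa.
W = nRT ln(V₂/V₁) = 2.80×8.314×416×ln(6.67) = 18400 J.
Work done on the gas = −W_by = -18400 J.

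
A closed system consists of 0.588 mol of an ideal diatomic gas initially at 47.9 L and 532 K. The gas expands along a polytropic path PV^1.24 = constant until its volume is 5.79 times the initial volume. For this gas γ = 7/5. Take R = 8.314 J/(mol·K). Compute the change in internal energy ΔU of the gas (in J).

P₁ = nRT₁/V₁ = 0.588×8.314×532/47.9 = 54.3 kPa.
Polytropic n=1.24: T₂ = T₁(V₁/V₂)^(n−1) = 532×(0.173)^0.24 = 349 K; P₂ = P₁(V₁/V₂)^n = 6.15 kPa.
For an ideal gas ΔU = nCvΔT with Cv = (5/2)R = 20.8 J/(mol·K).
ΔU = 0.588×20.8×(349−532) = -2240 J.

-2240 J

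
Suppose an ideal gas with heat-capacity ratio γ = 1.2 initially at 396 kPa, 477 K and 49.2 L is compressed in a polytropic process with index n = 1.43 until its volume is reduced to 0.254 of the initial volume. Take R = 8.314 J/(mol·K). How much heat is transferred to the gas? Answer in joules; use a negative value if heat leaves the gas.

41800 J

n = P₁V₁/(RT₁) = 396×49.2/(8.314×477) = 4.91 mol.
Polytropic n=1.43: T₂ = T₁(V₁/V₂)^(n−1) = 477×(3.94)^0.43 = 860 K; P₂ = P₁(V₁/V₂)^n = 2810 kPa.
W = (P₁V₁−P₂V₂)/(n−1) = (396×49.2−2810×12.5)/0.43 = -36400 J.
ΔU = nCvΔT = 4.91×41.6×(860−477) = 78200 J.
Q = ΔU + W = 41800 J.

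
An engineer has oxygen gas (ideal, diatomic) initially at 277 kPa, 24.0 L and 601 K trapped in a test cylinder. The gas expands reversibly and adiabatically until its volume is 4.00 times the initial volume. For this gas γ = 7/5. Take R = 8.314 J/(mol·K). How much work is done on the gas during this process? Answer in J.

-7070 J

n = P₁V₁/(RT₁) = 277×24.0/(8.314×601) = 1.33 mol.
Adiabatic: TV^(γ−1) = const ⇒ T₂ = 601×(0.250)^0.400 = 345 K; PV^γ = const ⇒ P₂ = 39.8 kPa.
ΔU = nCvΔT = 1.33×20.8×(345−601) = -7070 J.
Q = 0 for an adiabatic process, so W = −ΔU = 7070 J.
Work done on the gas = −W_by = -7070 J.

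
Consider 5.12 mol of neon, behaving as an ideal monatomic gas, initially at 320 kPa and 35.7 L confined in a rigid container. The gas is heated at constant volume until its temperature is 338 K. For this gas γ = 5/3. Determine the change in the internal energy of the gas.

4450 J

T₁ = P₁V₁/(nR) = 320×35.7/(5.12×8.314) = 268 K.
Isochoric: V stays 35.7 L; P/T = const ⇒ T₂ = 338 K, P₂ = 403 kPa.
For an ideal gas ΔU = nCvΔT with Cv = (3/2)R = 12.5 J/(mol·K).
ΔU = 5.12×12.5×(338−268) = 4450 J.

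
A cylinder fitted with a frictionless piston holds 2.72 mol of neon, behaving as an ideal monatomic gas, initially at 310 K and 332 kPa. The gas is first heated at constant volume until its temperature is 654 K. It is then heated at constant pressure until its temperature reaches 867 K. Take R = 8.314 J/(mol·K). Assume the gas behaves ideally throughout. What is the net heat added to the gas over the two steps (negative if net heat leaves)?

23700 J

V₁ = nRT₁/P₁ = 2.72×8.314×310/332 = 21.1 L.
Step 1 — Isochoric: V stays 21.1 L; P/T = const ⇒ T₂ = 654 K, P₂ = 700 kPa.
W = 0 (no volume change).
ΔU = nCvΔT = 2.72×12.5×(654−310) = 11700 J.
Q = ΔU = 11700 J.
State after step 1: P = 700 kPa, V = 21.1 L, T = 654 K.
Step 2 — Isobaric: P stays 700 kPa; V/T = const ⇒ T₂ = 867 K, V₂ = 28.0 L.
W = PΔV = 700×(28.0−21.1) kPa·L = 4820 J.
ΔU = nCvΔT = 2.72×12.5×(867−654) = 7230 J.
Q = ΔU + W = nCpΔT = 12000 J.
Net over both steps: W = 4820 J, Q = 23700 J, ΔU = 18900 J.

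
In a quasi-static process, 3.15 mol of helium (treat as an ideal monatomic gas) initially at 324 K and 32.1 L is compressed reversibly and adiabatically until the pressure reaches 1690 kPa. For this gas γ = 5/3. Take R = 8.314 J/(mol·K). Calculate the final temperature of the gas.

681 K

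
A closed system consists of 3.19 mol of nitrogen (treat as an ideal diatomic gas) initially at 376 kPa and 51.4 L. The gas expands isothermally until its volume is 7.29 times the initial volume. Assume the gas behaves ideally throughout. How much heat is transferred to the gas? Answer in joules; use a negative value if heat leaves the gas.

T₁ = P₁V₁/(nR) = 376×51.4/(3.19×8.314) = 729 K.
Isothermal: T stays 729 K; PV = const ⇒ V₂ = 375 L, P₂ = 51.6 kPa.
ΔU = 0 (ideal gas, T constant).
W = nRT ln(V₂/V₁) = 3.19×8.314×729×ln(7.29) = 38400 J.
Q = ΔU + W = 38400 J.

38400 J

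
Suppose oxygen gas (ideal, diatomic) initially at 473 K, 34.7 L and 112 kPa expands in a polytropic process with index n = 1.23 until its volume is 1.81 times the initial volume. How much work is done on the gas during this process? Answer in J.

-2160 J

n = P₁V₁/(RT₁) = 112×34.7/(8.314×473) = 0.988 mol.
Polytropic n=1.23: T₂ = T₁(V₁/V₂)^(n−1) = 473×(0.552)^0.23 = 413 K; P₂ = P₁(V₁/V₂)^n = 54.0 kPa.
W = (P₁V₁−P₂V₂)/(n−1) = (112×34.7−54.0×62.8)/0.23 = 2160 J.
Work done on the gas = −W_by = -2160 J.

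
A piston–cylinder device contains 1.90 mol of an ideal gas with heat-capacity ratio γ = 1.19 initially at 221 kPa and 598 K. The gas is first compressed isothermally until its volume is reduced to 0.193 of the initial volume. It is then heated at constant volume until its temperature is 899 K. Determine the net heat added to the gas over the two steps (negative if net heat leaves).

V₁ = nRT₁/P₁ = 1.90×8.314×598/221 = 42.7 L.
Step 1 — Isothermal: T stays 598 K; PV = const ⇒ V₂ = 8.25 L, P₂ = 1150 kPa.
ΔU = 0 (ideal gas, T constant).
W = nRT ln(V₂/V₁) = 1.90×8.314×598×ln(0.193) = -15500 J.
Q = ΔU + W = -15500 J.
State after step 1: P = 1150 kPa, V = 8.25 L, T = 598 K.
Step 2 — Isochoric: V stays 8.25 L; P/T = const ⇒ T₂ = 899 K, P₂ = 1720 kPa.
W = 0 (no volume change).
ΔU = nCvΔT = 1.90×43.8×(899−598) = 25000 J.
Q = ΔU = 25000 J.
Net over both steps: W = -15500 J, Q = 9490 J, ΔU = 25000 J.

9490 J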